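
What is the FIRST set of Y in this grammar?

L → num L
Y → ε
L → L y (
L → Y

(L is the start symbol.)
{ ε }

To compute FIRST(Y), examine every production with Y on the left-hand side, reading each right-hand side left to right until a non-nullable symbol is reached.

From Y → ε:
  - ε-production, so ε ∈ FIRST(Y)

Collecting: FIRST(Y) = { ε }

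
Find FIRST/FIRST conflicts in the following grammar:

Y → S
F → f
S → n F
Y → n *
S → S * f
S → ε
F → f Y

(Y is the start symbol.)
FIRST sets of the non-terminals at (or reachable through a nullable prefix from) the front of some alternative:
  FIRST(S) = { '*', 'n', ε }

Productions for Y:
  Y → S: FIRST = { '*', 'n', ε }
  Y → n *: FIRST = { 'n' }
Productions for F:
  F → f: FIRST = { 'f' }
  F → f Y: FIRST = { 'f' }
Productions for S:
  S → n F: FIRST = { 'n' }
  S → S * f: FIRST = { '*', 'n' }
  S → ε: FIRST = { ε }

Conflict for Y: Y → S and Y → n *
  Overlap: { 'n' }
Conflict for F: F → f and F → f Y
  Overlap: { 'f' }
Conflict for S: S → n F and S → S * f
  Overlap: { 'n' }

Answer: Yes. Y → S / Y → n '*' on { 'n' }; F → f / F → f Y on { 'f' }; S → n F / S → S '*' f on { 'n' }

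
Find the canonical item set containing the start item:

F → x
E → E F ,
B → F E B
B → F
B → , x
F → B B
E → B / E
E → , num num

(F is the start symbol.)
First, augment the grammar with F' → F
I₀ = CLOSURE({ [F' → . F] }):
  [F' → . F] has the dot before F: add [F → . x], [F → . B B]
  [F → . B B] has the dot before B: add [B → . F E B], [B → . F], [B → . , x]
No further items can be added.

I₀ = { [B → . , x], [B → . F E B], [B → . F], [F → . B B], [F → . x], [F' → . F] }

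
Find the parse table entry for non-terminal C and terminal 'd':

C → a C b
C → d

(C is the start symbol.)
C → d

To find M[C, 'd'], we find productions for C where 'd' is in the predict set (PREDICT(N → α) = (FIRST(α) \ {ε}) ∪ (FOLLOW(N) if α ⇒* ε)).

C → a C b: PREDICT = { 'a' }
C → d: PREDICT = { 'd' }
  'd' is in predict set, so this production goes in M[C, 'd']

M[C, 'd'] = C → d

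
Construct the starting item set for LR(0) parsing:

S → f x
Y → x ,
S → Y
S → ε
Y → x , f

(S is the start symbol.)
{ [S → . Y], [S → . f x], [S → .], [S' → . S], [Y → . x , f], [Y → . x ,] }

First, augment the grammar with S' → S
I₀ = CLOSURE({ [S' → . S] }):
  [S' → . S] has the dot before S: add [S → . f x], [S → . Y], [S → .]
  [S → . Y] has the dot before Y: add [Y → . x ,], [Y → . x , f]
No further items can be added.

I₀ = { [S → . Y], [S → . f x], [S → .], [S' → . S], [Y → . x , f], [Y → . x ,] }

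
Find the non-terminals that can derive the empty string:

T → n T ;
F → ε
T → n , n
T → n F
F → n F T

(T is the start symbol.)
A non-terminal is nullable if it can derive ε (the empty string): either it has an ε-production, or it has a production whose right-hand side consists entirely of nullable non-terminals.

ε-productions: F → ε
So F is immediately nullable.
No further non-terminal can be added: every production for the remaining non-terminals contains a terminal or a non-nullable non-terminal.
Nullable = { 'F' }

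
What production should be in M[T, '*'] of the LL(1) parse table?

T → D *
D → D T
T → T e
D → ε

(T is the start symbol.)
To find M[T, '*'], we find productions for T where '*' is in the predict set (PREDICT(N → α) = (FIRST(α) \ {ε}) ∪ (FOLLOW(N) if α ⇒* ε)).

Relevant sets:
  FIRST(D) = { '*', ε }
  FIRST(T) = { '*' }

T → D *: PREDICT = { '*' }
  '*' is in predict set, so this production goes in M[T, '*']
T → T e: PREDICT = { '*' }
  '*' is in predict set, so this production goes in M[T, '*']

M[T, '*'] = T → D *, T → T e  (a multiply-defined cell — the grammar is not LL(1))

Answer: T → D *, T → T e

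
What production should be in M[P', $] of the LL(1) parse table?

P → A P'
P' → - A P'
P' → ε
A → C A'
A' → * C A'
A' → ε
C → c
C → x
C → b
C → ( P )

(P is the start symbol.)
To find M[P', $], we find productions for P' where $ is in the predict set (PREDICT(N → α) = (FIRST(α) \ {ε}) ∪ (FOLLOW(N) if α ⇒* ε)).

Relevant sets:
  FOLLOW(P') = { $, ')' }

P' → - A P': PREDICT = { '-' }
P' → ε: PREDICT = { $, ')' }
  $ is in predict set, so this production goes in M[P', $]

M[P', $] = P' → ε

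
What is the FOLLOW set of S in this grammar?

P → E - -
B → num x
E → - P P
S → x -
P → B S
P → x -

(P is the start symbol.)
To compute FOLLOW(S), find every occurrence of S on a right-hand side N → α S β: add FIRST(β) \ {ε}, and if β is empty or nullable also add FOLLOW(N). Iterate to a fixed point.

In P → B S: S is at the end, add FOLLOW(P)

The FOLLOW sets referred to above (computed the same way, to a fixed point):
  FOLLOW(P) = { $, '-', 'num', 'x' }

Taking the union: FOLLOW(S) = { $, '-', 'num', 'x' }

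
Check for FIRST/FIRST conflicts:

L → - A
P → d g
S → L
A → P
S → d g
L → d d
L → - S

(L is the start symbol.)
Yes. L → '-' A / L → '-' S on { '-' }; S → L / S → d g on { 'd' }

A FIRST/FIRST conflict occurs when two productions N → α and N → β for the same non-terminal have FIRST(α) ∩ FIRST(β) ≠ ∅ (with ε ∈ FIRST of a nullable right-hand side, so two nullable alternatives also conflict).

FIRST sets of the non-terminals at (or reachable through a nullable prefix from) the front of some alternative:
  FIRST(L) = { '-', 'd' }

Productions for L:
  L → - A: FIRST = { '-' }
  L → d d: FIRST = { 'd' }
  L → - S: FIRST = { '-' }
Productions for S:
  S → L: FIRST = { '-', 'd' }
  S → d g: FIRST = { 'd' }
P, A have only one production, so no FIRST/FIRST conflict is possible there.

Conflict for L: L → - A and L → - S
  Overlap: { '-' }
Conflict for S: S → L and S → d g
  Overlap: { 'd' }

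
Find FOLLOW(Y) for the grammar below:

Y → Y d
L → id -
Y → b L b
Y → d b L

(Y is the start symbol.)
To compute FOLLOW(Y), find every occurrence of Y on a right-hand side N → α Y β: add FIRST(β) \ {ε}, and if β is empty or nullable also add FOLLOW(N). Iterate to a fixed point.

Y is the start symbol, so $ ∈ FOLLOW(Y).
In Y → Y d: Y is followed by d, add FIRST(d) \ {ε} = { 'd' }

Taking the union: FOLLOW(Y) = { $, 'd' }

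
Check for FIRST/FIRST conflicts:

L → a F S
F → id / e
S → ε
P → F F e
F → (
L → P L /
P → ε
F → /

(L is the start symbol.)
Yes. L → a F S / L → P L '/' on { 'a' }

A FIRST/FIRST conflict occurs when two productions N → α and N → β for the same non-terminal have FIRST(α) ∩ FIRST(β) ≠ ∅ (with ε ∈ FIRST of a nullable right-hand side, so two nullable alternatives also conflict).

FIRST sets of the non-terminals at (or reachable through a nullable prefix from) the front of some alternative:
  FIRST(P) = { '(', '/', 'id', ε }
  FIRST(L) = { '(', '/', 'a', 'id' }
  FIRST(F) = { '(', '/', 'id' }

Productions for L:
  L → a F S: FIRST = { 'a' }
  L → P L /: FIRST = { '(', '/', 'a', 'id' }
Productions for F:
  F → id / e: FIRST = { 'id' }
  F → (: FIRST = { '(' }
  F → /: FIRST = { '/' }
Productions for P:
  P → F F e: FIRST = { '(', '/', 'id' }
  P → ε: FIRST = { ε }
S has only one production, so no FIRST/FIRST conflict is possible there.

Conflict for L: L → a F S and L → P L /
  Overlap: { 'a' }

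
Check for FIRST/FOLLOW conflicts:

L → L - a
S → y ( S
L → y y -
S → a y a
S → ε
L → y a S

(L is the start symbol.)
A FIRST/FOLLOW conflict occurs when a non-terminal N has a nullable alternative N → β (β ⇒* ε) and another alternative N → α with FIRST(α) ∩ FOLLOW(N) ≠ ∅: on such a lookahead the parser cannot decide between expanding α and letting N vanish via β.

Nullable non-terminals: S.

S: nullable alternative(s) S → ε; FOLLOW(S) = { $, '-' }
  S → y ( S: FIRST \ {ε} = { 'y' } — disjoint from FOLLOW(S)
  S → a y a: FIRST \ {ε} = { 'a' } — disjoint from FOLLOW(S)
  S → ε: FIRST \ {ε} = { } — this is the only nullable alternative, skip

L has no nullable alternative, so no FIRST/FOLLOW check is needed there.

No FIRST/FOLLOW conflicts found.

Answer: No FIRST/FOLLOW conflicts.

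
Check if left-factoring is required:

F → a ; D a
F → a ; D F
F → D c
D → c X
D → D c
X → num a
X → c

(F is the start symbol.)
Left-factoring is needed when two productions for the same non-terminal
share a common prefix on the right-hand side.

Productions for F:
  F → a ; D a
  F → a ; D F
  F → D c
Productions for D:
  D → c X
  D → D c
Productions for X:
  X → num a
  X → c

Found common prefix 'a ; D' in productions for F

Answer: Yes, F has productions with common prefix 'a ; D'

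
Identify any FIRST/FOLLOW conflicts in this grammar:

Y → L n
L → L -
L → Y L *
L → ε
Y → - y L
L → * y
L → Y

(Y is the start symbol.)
Yes. L → L '-' with FOLLOW(L) on { '*', '-', 'n' }; L → Y L '*' with FOLLOW(L) on { '*', '-', 'n' }; L → '*' y with FOLLOW(L) on { '*' }; L → Y with FOLLOW(L) on { '*', '-', 'n' }

A FIRST/FOLLOW conflict occurs when a non-terminal N has a nullable alternative N → β (β ⇒* ε) and another alternative N → α with FIRST(α) ∩ FOLLOW(N) ≠ ∅: on such a lookahead the parser cannot decide between expanding α and letting N vanish via β.

Nullable non-terminals: L.
FIRST sets used below: FIRST(L) = { '*', '-', 'n', ε }, FIRST(Y) = { '*', '-', 'n' }

L: nullable alternative(s) L → ε; FOLLOW(L) = { $, '*', '-', 'n' }
  L → L -: FIRST \ {ε} = { '*', '-', 'n' } — overlaps FOLLOW(L) on { '*', '-', 'n' }: CONFLICT
  L → Y L *: FIRST \ {ε} = { '*', '-', 'n' } — overlaps FOLLOW(L) on { '*', '-', 'n' }: CONFLICT
  L → ε: FIRST \ {ε} = { } — this is the only nullable alternative, skip
  L → * y: FIRST \ {ε} = { '*' } — overlaps FOLLOW(L) on { '*' }: CONFLICT
  L → Y: FIRST \ {ε} = { '*', '-', 'n' } — overlaps FOLLOW(L) on { '*', '-', 'n' }: CONFLICT

Y has no nullable alternative, so no FIRST/FOLLOW check is needed there.

So the grammar has 4 FIRST/FOLLOW conflicts (marked CONFLICT above).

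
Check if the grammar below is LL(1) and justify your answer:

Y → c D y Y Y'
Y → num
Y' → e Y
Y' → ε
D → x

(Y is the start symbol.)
Relevant sets:
  FOLLOW(Y') = { $, 'e' }

For Y:
  PREDICT(Y → c D y Y Y') = { 'c' }
  PREDICT(Y → num) = { 'num' }
For Y':
  PREDICT(Y' → e Y) = { 'e' }
  PREDICT(Y' → ε) = { $, 'e' }
D has a single production, so nothing to check there.

Conflict found: Predict set conflict for Y': { 'e' }
The grammar is NOT LL(1).

Answer: No. Predict set conflict for Y': { 'e' }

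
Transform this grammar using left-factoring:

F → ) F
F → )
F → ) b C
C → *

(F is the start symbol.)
F → ) F'
F' → F
F' → ε
F' → b C
C → *

Left-factoring transforms A → αβ₁ | αβ₂ into A → αA' and A' → β₁ | β₂
(α is the longest common prefix among the alternatives). Repeat until
no nonterminal has two alternatives with a common prefix.

Round 1: F has alternatives sharing prefix ')'. Introduce F': F → ) F'
  Add: F' → F
  Add: F' → ε
  Add: F' → b C

No remaining common prefixes — done.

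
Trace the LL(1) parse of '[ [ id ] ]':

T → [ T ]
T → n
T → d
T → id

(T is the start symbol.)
Stack is shown with the top on the left.

Stack      Input         Action
-------------------------------
T $        [ [ id ] ] $  output T → [ T ]
[ T ] $    [ [ id ] ] $  match '['
T ] $      [ id ] ] $    output T → [ T ]
[ T ] ] $  [ id ] ] $    match '['
T ] ] $    id ] ] $      output T → id
id ] ] $   id ] ] $      match 'id'
] ] $      ] ] $         match ']'
] $        ] $           match ']'
$          $             accept

The string is accepted.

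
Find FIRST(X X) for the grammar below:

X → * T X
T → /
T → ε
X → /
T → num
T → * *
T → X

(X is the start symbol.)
FIRST sets of the non-terminals involved (from the grammar, by fixed-point iteration):
  FIRST(X) = { '*', '/' }

To compute FIRST(X X), process the symbols left to right:
Symbol X is a non-terminal. Add FIRST(X) \ {ε} = { '*', '/' }
X is not nullable (ε ∉ FIRST(X)), so stop here.
FIRST(X X) = { '*', '/' }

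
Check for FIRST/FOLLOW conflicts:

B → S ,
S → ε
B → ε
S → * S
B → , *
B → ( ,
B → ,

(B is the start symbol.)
A FIRST/FOLLOW conflict occurs when a non-terminal N has a nullable alternative N → β (β ⇒* ε) and another alternative N → α with FIRST(α) ∩ FOLLOW(N) ≠ ∅: on such a lookahead the parser cannot decide between expanding α and letting N vanish via β.

Nullable non-terminals: B, S.
FIRST sets used below: FIRST(S) = { '*', ε }

B: nullable alternative(s) B → ε; FOLLOW(B) = { $ }
  B → S ,: FIRST \ {ε} = { '*', ',' } — disjoint from FOLLOW(B)
  B → ε: FIRST \ {ε} = { } — this is the only nullable alternative, skip
  B → , *: FIRST \ {ε} = { ',' } — disjoint from FOLLOW(B)
  B → ( ,: FIRST \ {ε} = { '(' } — disjoint from FOLLOW(B)
  B → ,: FIRST \ {ε} = { ',' } — disjoint from FOLLOW(B)

S: nullable alternative(s) S → ε; FOLLOW(S) = { ',' }
  S → ε: FIRST \ {ε} = { } — this is the only nullable alternative, skip
  S → * S: FIRST \ {ε} = { '*' } — disjoint from FOLLOW(S)

No FIRST/FOLLOW conflicts found.

Answer: No FIRST/FOLLOW conflicts.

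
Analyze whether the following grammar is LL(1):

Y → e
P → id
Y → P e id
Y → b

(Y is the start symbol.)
Relevant sets:
  FIRST(P) = { 'id' }

For Y:
  PREDICT(Y → e) = { 'e' }
  PREDICT(Y → P e id) = { 'id' }
  PREDICT(Y → b) = { 'b' }
P has a single production, so nothing to check there.

All predict sets are disjoint. The grammar IS LL(1).

Answer: Yes, the grammar is LL(1).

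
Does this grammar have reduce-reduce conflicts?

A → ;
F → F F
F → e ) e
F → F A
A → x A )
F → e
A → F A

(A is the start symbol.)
Augment with A' → A and build the canonical LR(0) collection (I0 = CLOSURE({[A' → . A]}), then GOTO on every symbol after a dot until no new states appear). It has 12 states:
  I0: { [A → . ;], [A → . F A], [A → . x A )], [A' → . A], [F → . F A], [F → . F F], [F → . e ) e], [F → . e] }  — shift
  I1: { [A → ; .] }  — reduce
  I2: { [A' → A .] }  — accept
  I3: { [A → . ;], [A → . F A], [A → . x A )], [A → F . A], [F → . F A], [F → . F F], [F → . e ) e], [F → . e], [F → F . A], [F → F . F] }  — shift
  I4: { [F → e . ) e], [F → e .] }  — shift, reduce
  I5: { [A → . ;], [A → . F A], [A → . x A )], [A → x . A )], [F → . F A], [F → . F F], [F → . e ) e], [F → . e] }  — shift
  I6: { [A → x A . )] }  — shift
  I7: { [A → x A ) .] }  — reduce
  I8: { [F → e ) . e] }  — shift
  I9: { [F → e ) e .] }  — reduce
  I10: { [A → F A .], [F → F A .] }  — 2 reduces
  I11: { [A → . ;], [A → . F A], [A → . x A )], [A → F . A], [F → . F A], [F → . F F], [F → . e ) e], [F → . e], [F → F . A], [F → F . F], [F → F F .] }  — shift, reduce

I10 contains complete items [A → F A .], [F → F A .] — reduce-reduce conflict.

Answer: Yes — I10: [A → F A .] vs [F → F A .]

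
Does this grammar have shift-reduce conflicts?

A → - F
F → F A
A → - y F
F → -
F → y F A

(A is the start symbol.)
A shift-reduce conflict occurs when an LR(0) state has both:
  - a complete (reduce) item [A → α .] (dot at the end), and
  - a shift item [B → β . c γ] (dot before a terminal).

Augment with A' → A and build the canonical LR(0) collection (I0 = CLOSURE({[A' → . A]}), then GOTO on every symbol after a dot until no new states appear). It has 11 states:
  I0: { [A → . - F], [A → . - y F], [A' → . A] }  — shift
  I1: { [A → - . F], [A → - . y F], [F → . -], [F → . F A], [F → . y F A] }  — shift
  I2: { [A' → A .] }  — accept
  I3: { [F → - .] }  — reduce
  I4: { [A → - F .], [A → . - F], [A → . - y F], [F → F . A] }  — shift, reduce
  I5: { [A → - y . F], [F → . -], [F → . F A], [F → . y F A], [F → y . F A] }  — shift
  I6: { [A → - y F .], [A → . - F], [A → . - y F], [F → F . A], [F → y F . A] }  — shift, reduce
  I7: { [F → . -], [F → . F A], [F → . y F A], [F → y . F A] }  — shift
  I8: { [A → . - F], [A → . - y F], [F → F . A], [F → y F . A] }  — shift
  I9: { [F → F A .], [F → y F A .] }  — 2 reduces
  I10: { [F → F A .] }  — reduce

I4 contains reduce item [A → - F .] and shift items [A → . - F], [A → . - y F] — shift-reduce conflict.
I6 contains reduce item [A → - y F .] and shift items [A → . - F], [A → . - y F] — shift-reduce conflict.

Answer: Yes — I4: [A → - F .] vs [A → . - F]; I6: [A → - y F .] vs [A → . - F]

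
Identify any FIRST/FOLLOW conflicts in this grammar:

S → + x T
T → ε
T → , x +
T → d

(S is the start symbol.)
A FIRST/FOLLOW conflict occurs when a non-terminal N has a nullable alternative N → β (β ⇒* ε) and another alternative N → α with FIRST(α) ∩ FOLLOW(N) ≠ ∅: on such a lookahead the parser cannot decide between expanding α and letting N vanish via β.

Nullable non-terminals: T.

T: nullable alternative(s) T → ε; FOLLOW(T) = { $ }
  T → ε: FIRST \ {ε} = { } — this is the only nullable alternative, skip
  T → , x +: FIRST \ {ε} = { ',' } — disjoint from FOLLOW(T)
  T → d: FIRST \ {ε} = { 'd' } — disjoint from FOLLOW(T)

S has no nullable alternative, so no FIRST/FOLLOW check is needed there.

No FIRST/FOLLOW conflicts found.

Answer: No FIRST/FOLLOW conflicts.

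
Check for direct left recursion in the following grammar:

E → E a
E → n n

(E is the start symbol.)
Yes, E is left-recursive

Direct left recursion occurs when N → N α for some non-terminal N (the right-hand side begins with the left-hand side itself).

E → E a: LEFT RECURSIVE (starts with E)
E → n n: starts with n

The grammar has direct left recursion on: E.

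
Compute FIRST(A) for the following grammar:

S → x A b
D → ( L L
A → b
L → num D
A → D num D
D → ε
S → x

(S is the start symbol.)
To compute FIRST(A), examine every production with A on the left-hand side, reading each right-hand side left to right until a non-nullable symbol is reached.

FIRST sets of the other non-terminals involved (by the same procedure, iterated to a fixed point):
  FIRST(D) = { '(', ε }

From A → b:
  - b is a terminal: add 'b' and stop
From A → D num D:
  - D is a non-terminal: add FIRST(D) \ {ε} = { '(' }
    D is nullable, so continue to the next symbol
  - num is a terminal: add 'num' and stop

Collecting: FIRST(A) = { '(', 'b', 'num' }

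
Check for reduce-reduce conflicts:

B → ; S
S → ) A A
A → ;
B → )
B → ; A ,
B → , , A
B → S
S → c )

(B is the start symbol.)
A reduce-reduce conflict occurs when an LR(0) state has two complete items [A → α .] and [B → β .] — both call for a reduction, and with no lookahead the parser cannot choose between them.

Augment with B' → B and build the canonical LR(0) collection (I0 = CLOSURE({[B' → . B]}), then GOTO on every symbol after a dot until no new states appear). It has 17 states:
  I0: { [B → . )], [B → . , , A], [B → . ; A ,], [B → . ; S], [B → . S], [B' → . B], [S → . ) A A], [S → . c )] }  — shift
  I1: { [A → . ;], [B → ) .], [S → ) . A A] }  — shift, reduce
  I2: { [B → , . , A] }  — shift
  I3: { [A → . ;], [B → ; . A ,], [B → ; . S], [S → . ) A A], [S → . c )] }  — shift
  I4: { [B' → B .] }  — accept
  I5: { [B → S .] }  — reduce
  I6: { [S → c . )] }  — shift
  I7: { [S → c ) .] }  — reduce
  I8: { [A → . ;], [S → ) . A A] }  — shift
  I9: { [A → ; .] }  — reduce
  I10: { [B → ; A . ,] }  — shift
  I11: { [B → ; S .] }  — reduce
  I12: { [B → ; A , .] }  — reduce
  I13: { [A → . ;], [S → ) A . A] }  — shift
  I14: { [S → ) A A .] }  — reduce
  I15: { [A → . ;], [B → , , . A] }  — shift
  I16: { [B → , , A .] }  — reduce

No state contains more than one complete item.

Answer: No reduce-reduce conflicts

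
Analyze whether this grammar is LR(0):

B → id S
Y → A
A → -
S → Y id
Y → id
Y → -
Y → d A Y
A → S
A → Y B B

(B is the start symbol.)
No. Reduce-reduce conflict: [A → - .] and [Y → - .]

A grammar is LR(0) if no state in the canonical LR(0) collection has:
  - both a shift item (dot before a terminal) and a complete item (shift-reduce conflict), or
  - two or more complete items (reduce-reduce conflict; the accept item [B' → B .] counts as a complete item here).

Augment with B' → B and build the canonical LR(0) collection (I0 = CLOSURE({[B' → . B]}), then GOTO on every symbol after a dot until no new states appear). It has 15 states:
  I0: { [B → . id S], [B' → . B] }  — shift
  I1: { [B' → B .] }  — accept
  I2: { [A → . -], [A → . S], [A → . Y B B], [B → id . S], [S → . Y id], [Y → . -], [Y → . A], [Y → . d A Y], [Y → . id] }  — shift
  I3: { [A → - .], [Y → - .] }  — 2 reduces
  I4: { [Y → A .] }  — reduce
  I5: { [A → S .], [B → id S .] }  — 2 reduces
  I6: { [A → Y . B B], [B → . id S], [S → Y . id] }  — shift
  I7: { [A → . -], [A → . S], [A → . Y B B], [S → . Y id], [Y → . -], [Y → . A], [Y → . d A Y], [Y → . id], [Y → d . A Y] }  — shift
  I8: { [Y → id .] }  — reduce
  I9: { [A → . -], [A → . S], [A → . Y B B], [S → . Y id], [Y → . -], [Y → . A], [Y → . d A Y], [Y → . id], [Y → A .], [Y → d A . Y] }  — shift, reduce
  I10: { [A → S .] }  — reduce
  I11: { [A → Y . B B], [B → . id S], [S → Y . id], [Y → d A Y .] }  — shift, reduce
  I12: { [A → Y B . B], [B → . id S] }  — shift
  I13: { [A → . -], [A → . S], [A → . Y B B], [B → id . S], [S → . Y id], [S → Y id .], [Y → . -], [Y → . A], [Y → . d A Y], [Y → . id] }  — shift, reduce
  I14: { [A → Y B B .] }  — reduce

Conflict in state I3:
  Reduce-reduce conflict: [A → - .] and [Y → - .]
So the grammar is NOT LR(0).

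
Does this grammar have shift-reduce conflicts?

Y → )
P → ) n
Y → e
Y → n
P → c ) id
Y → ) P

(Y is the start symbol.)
Yes — I1: [Y → ) .] vs [P → . ) n]

A shift-reduce conflict occurs when an LR(0) state has both:
  - a complete (reduce) item [A → α .] (dot at the end), and
  - a shift item [B → β . c γ] (dot before a terminal).

Augment with Y' → Y and build the canonical LR(0) collection (I0 = CLOSURE({[Y' → . Y]}), then GOTO on every symbol after a dot until no new states appear). It has 11 states:
  I0: { [Y → . ) P], [Y → . )], [Y → . e], [Y → . n], [Y' → . Y] }  — shift
  I1: { [P → . ) n], [P → . c ) id], [Y → ) . P], [Y → ) .] }  — shift, reduce
  I2: { [Y' → Y .] }  — accept
  I3: { [Y → e .] }  — reduce
  I4: { [Y → n .] }  — reduce
  I5: { [P → ) . n] }  — shift
  I6: { [Y → ) P .] }  — reduce
  I7: { [P → c . ) id] }  — shift
  I8: { [P → c ) . id] }  — shift
  I9: { [P → c ) id .] }  — reduce
  I10: { [P → ) n .] }  — reduce

I1 contains reduce item [Y → ) .] and shift items [P → . ) n], [P → . c ) id] — shift-reduce conflict.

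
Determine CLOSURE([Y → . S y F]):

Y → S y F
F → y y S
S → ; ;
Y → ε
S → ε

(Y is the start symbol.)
{ [S → . ; ;], [S → .], [Y → . S y F] }

Start with: [Y → . S y F]
  [Y → . S y F] has the dot before S: add [S → . ; ;], [S → .]
No further items can be added.

CLOSURE = { [S → . ; ;], [S → .], [Y → . S y F] }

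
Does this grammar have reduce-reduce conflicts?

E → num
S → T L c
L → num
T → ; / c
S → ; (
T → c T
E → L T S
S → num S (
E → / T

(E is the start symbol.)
Yes — I4: [E → num .] vs [L → num .]

Augment with E' → E and build the canonical LR(0) collection (I0 = CLOSURE({[E' → . E]}), then GOTO on every symbol after a dot until no new states appear). It has 22 states:
  I0: { [E → . / T], [E → . L T S], [E → . num], [E' → . E], [L → . num] }  — shift
  I1: { [E → / . T], [T → . ; / c], [T → . c T] }  — shift
  I2: { [E' → E .] }  — accept
  I3: { [E → L . T S], [T → . ; / c], [T → . c T] }  — shift
  I4: { [E → num .], [L → num .] }  — 2 reduces
  I5: { [T → ; . / c] }  — shift
  I6: { [E → L T . S], [S → . ; (], [S → . T L c], [S → . num S (], [T → . ; / c], [T → . c T] }  — shift
  I7: { [T → . ; / c], [T → . c T], [T → c . T] }  — shift
  I8: { [T → c T .] }  — reduce
  I9: { [S → ; . (], [T → ; . / c] }  — shift
  I10: { [E → L T S .] }  — reduce
  I11: { [L → . num], [S → T . L c] }  — shift
  I12: { [S → . ; (], [S → . T L c], [S → . num S (], [S → num . S (], [T → . ; / c], [T → . c T] }  — shift
  I13: { [S → num S . (] }  — shift
  I14: { [S → num S ( .] }  — reduce
  I15: { [S → T L . c] }  — shift
  I16: { [L → num .] }  — reduce
  I17: { [S → T L c .] }  — reduce
  I18: { [S → ; ( .] }  — reduce
  I19: { [T → ; / . c] }  — shift
  I20: { [T → ; / c .] }  — reduce
  I21: { [E → / T .] }  — reduce

I4 contains complete items [E → num .], [L → num .] — reduce-reduce conflict.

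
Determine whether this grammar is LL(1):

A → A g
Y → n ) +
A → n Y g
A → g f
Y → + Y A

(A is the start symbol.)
A grammar is LL(1) if for each non-terminal N with multiple productions, the predict sets of those productions are pairwise disjoint, where PREDICT(N → α) = (FIRST(α) \ {ε}) ∪ (FOLLOW(N) if α ⇒* ε).

Relevant sets:
  FIRST(A) = { 'g', 'n' }

For A:
  PREDICT(A → A g) = { 'g', 'n' }
  PREDICT(A → n Y g) = { 'n' }
  PREDICT(A → g f) = { 'g' }
For Y:
  PREDICT(Y → n ')' '+') = { 'n' }
  PREDICT(Y → '+' Y A) = { '+' }

Conflict found: Predict set conflict for A: { 'n' }
The grammar is NOT LL(1).

Answer: No. Predict set conflict for A: { 'n' }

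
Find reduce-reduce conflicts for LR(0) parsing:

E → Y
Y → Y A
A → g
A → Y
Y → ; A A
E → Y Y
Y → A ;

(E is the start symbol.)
Yes — I4: [A → Y .] vs [E → Y .]; I7: [A → Y .] vs [E → Y Y .]

Augment with E' → E and build the canonical LR(0) collection (I0 = CLOSURE({[E' → . E]}), then GOTO on every symbol after a dot until no new states appear). It has 13 states:
  I0: { [A → . Y], [A → . g], [E → . Y Y], [E → . Y], [E' → . E], [Y → . ; A A], [Y → . A ;], [Y → . Y A] }  — shift
  I1: { [A → . Y], [A → . g], [Y → . ; A A], [Y → . A ;], [Y → . Y A], [Y → ; . A A] }  — shift
  I2: { [Y → A . ;] }  — shift
  I3: { [E' → E .] }  — accept
  I4: { [A → . Y], [A → . g], [A → Y .], [E → Y . Y], [E → Y .], [Y → . ; A A], [Y → . A ;], [Y → . Y A], [Y → Y . A] }  — shift, 2 reduces
  I5: { [A → g .] }  — reduce
  I6: { [Y → A . ;], [Y → Y A .] }  — shift, reduce
  I7: { [A → . Y], [A → . g], [A → Y .], [E → Y Y .], [Y → . ; A A], [Y → . A ;], [Y → . Y A], [Y → Y . A] }  — shift, 2 reduces
  I8: { [A → . Y], [A → . g], [A → Y .], [Y → . ; A A], [Y → . A ;], [Y → . Y A], [Y → Y . A] }  — shift, reduce
  I9: { [Y → A ; .] }  — reduce
  I10: { [A → . Y], [A → . g], [Y → . ; A A], [Y → . A ;], [Y → . Y A], [Y → ; A . A], [Y → A . ;] }  — shift
  I11: { [A → . Y], [A → . g], [Y → . ; A A], [Y → . A ;], [Y → . Y A], [Y → ; . A A], [Y → A ; .] }  — shift, reduce
  I12: { [Y → ; A A .], [Y → A . ;] }  — shift, reduce

I4 contains complete items [A → Y .], [E → Y .] — reduce-reduce conflict.
I7 contains complete items [A → Y .], [E → Y Y .] — reduce-reduce conflict.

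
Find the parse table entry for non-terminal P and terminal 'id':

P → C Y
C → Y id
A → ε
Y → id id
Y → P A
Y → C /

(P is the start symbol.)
To find M[P, 'id'], we find productions for P where 'id' is in the predict set (PREDICT(N → α) = (FIRST(α) \ {ε}) ∪ (FOLLOW(N) if α ⇒* ε)).

Relevant sets:
  FIRST(C) = { 'id' }

P → C Y: PREDICT = { 'id' }
  'id' is in predict set, so this production goes in M[P, 'id']

M[P, 'id'] = P → C Y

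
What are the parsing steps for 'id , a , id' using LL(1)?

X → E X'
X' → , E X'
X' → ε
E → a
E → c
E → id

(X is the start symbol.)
Stack is shown with the top on the left.

Stack     Input          Action
-------------------------------
X $       id , a , id $  output X → E X'
E X' $    id , a , id $  output E → id
id X' $   id , a , id $  match 'id'
X' $      , a , id $     output X' → , E X'
, E X' $  , a , id $     match ','
E X' $    a , id $       output E → a
a X' $    a , id $       match 'a'
X' $      , id $         output X' → , E X'
, E X' $  , id $         match ','
E X' $    id $           output E → id
id X' $   id $           match 'id'
X' $      $              output X' → ε
$         $              accept

The string is accepted.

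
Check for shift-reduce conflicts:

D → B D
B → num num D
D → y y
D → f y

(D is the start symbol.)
No shift-reduce conflicts

A shift-reduce conflict occurs when an LR(0) state has both:
  - a complete (reduce) item [A → α .] (dot at the end), and
  - a shift item [B → β . c γ] (dot before a terminal).

Augment with D' → D and build the canonical LR(0) collection (I0 = CLOSURE({[D' → . D]}), then GOTO on every symbol after a dot until no new states appear). It has 11 states:
  I0: { [B → . num num D], [D → . B D], [D → . f y], [D → . y y], [D' → . D] }  — shift
  I1: { [B → . num num D], [D → . B D], [D → . f y], [D → . y y], [D → B . D] }  — shift
  I2: { [D' → D .] }  — accept
  I3: { [D → f . y] }  — shift
  I4: { [B → num . num D] }  — shift
  I5: { [D → y . y] }  — shift
  I6: { [D → y y .] }  — reduce
  I7: { [B → . num num D], [B → num num . D], [D → . B D], [D → . f y], [D → . y y] }  — shift
  I8: { [B → num num D .] }  — reduce
  I9: { [D → f y .] }  — reduce
  I10: { [D → B D .] }  — reduce

No state contains both a complete item and a shift item.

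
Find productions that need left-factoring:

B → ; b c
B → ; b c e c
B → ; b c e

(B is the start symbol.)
Yes, B has productions with common prefix '; b c'

Left-factoring is needed when two productions for the same non-terminal
share a common prefix on the right-hand side.

Productions for B:
  B → ; b c
  B → ; b c e c
  B → ; b c e

Found common prefix '; b c' in productions for B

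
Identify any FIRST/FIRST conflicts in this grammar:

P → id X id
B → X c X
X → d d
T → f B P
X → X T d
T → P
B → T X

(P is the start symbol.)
Yes. X → d d / X → X T d on { 'd' }

FIRST sets of the non-terminals at (or reachable through a nullable prefix from) the front of some alternative:
  FIRST(X) = { 'd' }
  FIRST(T) = { 'f', 'id' }
  FIRST(P) = { 'id' }

Productions for B:
  B → X c X: FIRST = { 'd' }
  B → T X: FIRST = { 'f', 'id' }
Productions for X:
  X → d d: FIRST = { 'd' }
  X → X T d: FIRST = { 'd' }
Productions for T:
  T → f B P: FIRST = { 'f' }
  T → P: FIRST = { 'id' }
P has only one production, so no FIRST/FIRST conflict is possible there.

Conflict for X: X → d d and X → X T d
  Overlap: { 'd' }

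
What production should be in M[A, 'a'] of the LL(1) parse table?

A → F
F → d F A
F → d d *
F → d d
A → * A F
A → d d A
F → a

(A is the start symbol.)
To find M[A, 'a'], we find productions for A where 'a' is in the predict set (PREDICT(N → α) = (FIRST(α) \ {ε}) ∪ (FOLLOW(N) if α ⇒* ε)).

Relevant sets:
  FIRST(F) = { 'a', 'd' }

A → F: PREDICT = { 'a', 'd' }
  'a' is in predict set, so this production goes in M[A, 'a']
A → * A F: PREDICT = { '*' }
A → d d A: PREDICT = { 'd' }

M[A, 'a'] = A → F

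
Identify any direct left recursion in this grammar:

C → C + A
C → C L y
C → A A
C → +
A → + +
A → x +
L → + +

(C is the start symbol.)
Yes, C is left-recursive

C → C + A: LEFT RECURSIVE (starts with C)
C → C L y: LEFT RECURSIVE (starts with C)
C → A A: starts with A
C → +: starts with '+'
A → + +: starts with '+'
A → x +: starts with x
L → + +: starts with '+'

The grammar has direct left recursion on: C.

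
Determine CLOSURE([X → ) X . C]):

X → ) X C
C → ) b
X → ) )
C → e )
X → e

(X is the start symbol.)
Start with: [X → ) X . C]
  [X → ) X . C] has the dot before C: add [C → . ) b], [C → . e )]
No further items can be added.

CLOSURE = { [C → . ) b], [C → . e )], [X → ) X . C] }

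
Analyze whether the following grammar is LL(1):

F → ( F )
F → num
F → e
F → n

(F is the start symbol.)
Yes, the grammar is LL(1).

A grammar is LL(1) if for each non-terminal N with multiple productions, the predict sets of those productions are pairwise disjoint, where PREDICT(N → α) = (FIRST(α) \ {ε}) ∪ (FOLLOW(N) if α ⇒* ε).

For F:
  PREDICT(F → '(' F ')') = { '(' }
  PREDICT(F → num) = { 'num' }
  PREDICT(F → e) = { 'e' }
  PREDICT(F → n) = { 'n' }

All predict sets are disjoint. The grammar IS LL(1).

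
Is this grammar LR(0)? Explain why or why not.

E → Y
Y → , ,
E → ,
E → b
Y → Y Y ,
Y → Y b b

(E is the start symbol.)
No. Shift-reduce conflict between [E → , .] and [Y → , . ,]

Augment with E' → E and build the canonical LR(0) collection (I0 = CLOSURE({[E' → . E]}), then GOTO on every symbol after a dot until no new states appear). It has 11 states:
  I0: { [E → . ,], [E → . Y], [E → . b], [E' → . E], [Y → . , ,], [Y → . Y Y ,], [Y → . Y b b] }  — shift
  I1: { [E → , .], [Y → , . ,] }  — shift, reduce
  I2: { [E' → E .] }  — accept
  I3: { [E → Y .], [Y → . , ,], [Y → . Y Y ,], [Y → . Y b b], [Y → Y . Y ,], [Y → Y . b b] }  — shift, reduce
  I4: { [E → b .] }  — reduce
  I5: { [Y → , . ,] }  — shift
  I6: { [Y → . , ,], [Y → . Y Y ,], [Y → . Y b b], [Y → Y . Y ,], [Y → Y . b b], [Y → Y Y . ,] }  — shift
  I7: { [Y → Y b . b] }  — shift
  I8: { [Y → Y b b .] }  — reduce
  I9: { [Y → , . ,], [Y → Y Y , .] }  — shift, reduce
  I10: { [Y → , , .] }  — reduce

Conflict in state I1:
  Shift-reduce conflict between [E → , .] and [Y → , . ,]
So the grammar is NOT LR(0).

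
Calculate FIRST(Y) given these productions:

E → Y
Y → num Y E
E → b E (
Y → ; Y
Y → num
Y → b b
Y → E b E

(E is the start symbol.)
To compute FIRST(Y), examine every production with Y on the left-hand side, reading each right-hand side left to right until a non-nullable symbol is reached.

FIRST sets of the other non-terminals involved (by the same procedure, iterated to a fixed point):
  FIRST(E) = { ';', 'b', 'num' }

From Y → num Y E:
  - num is a terminal: add 'num' and stop
From Y → ; Y:
  - ';' is a terminal: add ';' and stop
From Y → num:
  - num is a terminal: add 'num' and stop
From Y → b b:
  - b is a terminal: add 'b' and stop
From Y → E b E:
  - E is a non-terminal: add FIRST(E) \ {ε} = { ';', 'b', 'num' }
    E is not nullable, so stop

Collecting: FIRST(Y) = { ';', 'b', 'num' }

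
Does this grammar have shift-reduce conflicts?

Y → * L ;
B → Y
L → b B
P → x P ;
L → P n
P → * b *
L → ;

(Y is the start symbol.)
No shift-reduce conflicts

A shift-reduce conflict occurs when an LR(0) state has both:
  - a complete (reduce) item [A → α .] (dot at the end), and
  - a shift item [B → β . c γ] (dot before a terminal).

Augment with Y' → Y and build the canonical LR(0) collection (I0 = CLOSURE({[Y' → . Y]}), then GOTO on every symbol after a dot until no new states appear). It has 17 states:
  I0: { [Y → . * L ;], [Y' → . Y] }  — shift
  I1: { [L → . ;], [L → . P n], [L → . b B], [P → . * b *], [P → . x P ;], [Y → * . L ;] }  — shift
  I2: { [Y' → Y .] }  — accept
  I3: { [P → * . b *] }  — shift
  I4: { [L → ; .] }  — reduce
  I5: { [Y → * L . ;] }  — shift
  I6: { [L → P . n] }  — shift
  I7: { [B → . Y], [L → b . B], [Y → . * L ;] }  — shift
  I8: { [P → . * b *], [P → . x P ;], [P → x . P ;] }  — shift
  I9: { [P → x P . ;] }  — shift
  I10: { [P → x P ; .] }  — reduce
  I11: { [L → b B .] }  — reduce
  I12: { [B → Y .] }  — reduce
  I13: { [L → P n .] }  — reduce
  I14: { [Y → * L ; .] }  — reduce
  I15: { [P → * b . *] }  — shift
  I16: { [P → * b * .] }  — reduce

No state contains both a complete item and a shift item.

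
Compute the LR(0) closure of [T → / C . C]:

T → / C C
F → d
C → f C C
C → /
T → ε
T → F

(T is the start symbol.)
{ [C → . /], [C → . f C C], [T → / C . C] }

To compute CLOSURE, for each item [A → α.Bβ] where B is a non-terminal, add [B → .γ] for all productions B → γ; repeat for the newly added items until nothing changes.

Start with: [T → / C . C]
  [T → / C . C] has the dot before C: add [C → . f C C], [C → . /]
No further items can be added.

CLOSURE = { [C → . /], [C → . f C C], [T → / C . C] }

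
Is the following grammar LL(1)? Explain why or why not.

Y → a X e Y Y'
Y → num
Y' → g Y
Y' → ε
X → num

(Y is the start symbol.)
No. Predict set conflict for Y': { 'g' }

A grammar is LL(1) if for each non-terminal N with multiple productions, the predict sets of those productions are pairwise disjoint, where PREDICT(N → α) = (FIRST(α) \ {ε}) ∪ (FOLLOW(N) if α ⇒* ε).

Relevant sets:
  FOLLOW(Y') = { $, 'g' }

For Y:
  PREDICT(Y → a X e Y Y') = { 'a' }
  PREDICT(Y → num) = { 'num' }
For Y':
  PREDICT(Y' → g Y) = { 'g' }
  PREDICT(Y' → ε) = { $, 'g' }
X has a single production, so nothing to check there.

Conflict found: Predict set conflict for Y': { 'g' }
The grammar is NOT LL(1).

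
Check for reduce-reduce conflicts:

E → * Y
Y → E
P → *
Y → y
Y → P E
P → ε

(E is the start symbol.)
A reduce-reduce conflict occurs when an LR(0) state has two complete items [A → α .] and [B → β .] — both call for a reduction, and with no lookahead the parser cannot choose between them.

Augment with E' → E and build the canonical LR(0) collection (I0 = CLOSURE({[E' → . E]}), then GOTO on every symbol after a dot until no new states appear). It has 9 states:
  I0: { [E → . * Y], [E' → . E] }  — shift
  I1: { [E → * . Y], [E → . * Y], [P → . *], [P → .], [Y → . E], [Y → . P E], [Y → . y] }  — shift, reduce
  I2: { [E' → E .] }  — accept
  I3: { [E → * . Y], [E → . * Y], [P → * .], [P → . *], [P → .], [Y → . E], [Y → . P E], [Y → . y] }  — shift, 2 reduces
  I4: { [Y → E .] }  — reduce
  I5: { [E → . * Y], [Y → P . E] }  — shift
  I6: { [E → * Y .] }  — reduce
  I7: { [Y → y .] }  — reduce
  I8: { [Y → P E .] }  — reduce

I3 contains complete items [P → .], [P → * .] — reduce-reduce conflict.

Answer: Yes — I3: [P → .] vs [P → * .]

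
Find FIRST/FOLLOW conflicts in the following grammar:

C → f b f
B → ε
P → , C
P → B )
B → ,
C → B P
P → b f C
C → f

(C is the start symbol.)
Yes. B → ',' with FOLLOW(B) on { ',' }

A FIRST/FOLLOW conflict occurs when a non-terminal N has a nullable alternative N → β (β ⇒* ε) and another alternative N → α with FIRST(α) ∩ FOLLOW(N) ≠ ∅: on such a lookahead the parser cannot decide between expanding α and letting N vanish via β.

Nullable non-terminals: B.

B: nullable alternative(s) B → ε; FOLLOW(B) = { ')', ',', 'b' }
  B → ε: FIRST \ {ε} = { } — this is the only nullable alternative, skip
  B → ,: FIRST \ {ε} = { ',' } — overlaps FOLLOW(B) on { ',' }: CONFLICT

C, P have no nullable alternative, so no FIRST/FOLLOW check is needed there.

So the grammar has 1 FIRST/FOLLOW conflict (marked CONFLICT above).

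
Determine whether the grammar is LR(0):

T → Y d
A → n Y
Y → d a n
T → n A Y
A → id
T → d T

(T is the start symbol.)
Yes, the grammar is LR(0)

A grammar is LR(0) if no state in the canonical LR(0) collection has:
  - both a shift item (dot before a terminal) and a complete item (shift-reduce conflict), or
  - two or more complete items (reduce-reduce conflict; the accept item [T' → T .] counts as a complete item here).

Augment with T' → T and build the canonical LR(0) collection (I0 = CLOSURE({[T' → . T]}), then GOTO on every symbol after a dot until no new states appear). It has 15 states:
  I0: { [T → . Y d], [T → . d T], [T → . n A Y], [T' → . T], [Y → . d a n] }  — shift
  I1: { [T' → T .] }  — accept
  I2: { [T → Y . d] }  — shift
  I3: { [T → . Y d], [T → . d T], [T → . n A Y], [T → d . T], [Y → . d a n], [Y → d . a n] }  — shift
  I4: { [A → . id], [A → . n Y], [T → n . A Y] }  — shift
  I5: { [T → n A . Y], [Y → . d a n] }  — shift
  I6: { [A → id .] }  — reduce
  I7: { [A → n . Y], [Y → . d a n] }  — shift
  I8: { [A → n Y .] }  — reduce
  I9: { [Y → d . a n] }  — shift
  I10: { [Y → d a . n] }  — shift
  I11: { [Y → d a n .] }  — reduce
  I12: { [T → n A Y .] }  — reduce
  I13: { [T → d T .] }  — reduce
  I14: { [T → Y d .] }  — reduce

Every state is either a pure shift/goto state or contains exactly one complete item and nothing to shift — no conflicts. The grammar is LR(0).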